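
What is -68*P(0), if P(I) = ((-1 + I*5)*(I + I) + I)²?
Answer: 0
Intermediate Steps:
P(I) = (I + 2*I*(-1 + 5*I))² (P(I) = ((-1 + 5*I)*(2*I) + I)² = (2*I*(-1 + 5*I) + I)² = (I + 2*I*(-1 + 5*I))²)
-68*P(0) = -68*0²*(-1 + 10*0)² = -0*(-1 + 0)² = -0*(-1)² = -0 = -68*0 = 0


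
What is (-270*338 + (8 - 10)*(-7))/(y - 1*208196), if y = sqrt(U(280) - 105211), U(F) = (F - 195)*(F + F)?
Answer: 18997052216/43345632027 + 91246*I*sqrt(57611)/43345632027 ≈ 0.43827 + 0.00050527*I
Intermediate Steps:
U(F) = 2*F*(-195 + F) (U(F) = (-195 + F)*(2*F) = 2*F*(-195 + F))
y = I*sqrt(57611) (y = sqrt(2*280*(-195 + 280) - 105211) = sqrt(2*280*85 - 105211) = sqrt(47600 - 105211) = sqrt(-57611) = I*sqrt(57611) ≈ 240.02*I)
(-270*338 + (8 - 10)*(-7))/(y - 1*208196) = (-270*338 + (8 - 10)*(-7))/(I*sqrt(57611) - 1*208196) = (-91260 - 2*(-7))/(I*sqrt(57611) - 208196) = (-91260 + 14)/(-208196 + I*sqrt(57611)) = -91246/(-208196 + I*sqrt(57611))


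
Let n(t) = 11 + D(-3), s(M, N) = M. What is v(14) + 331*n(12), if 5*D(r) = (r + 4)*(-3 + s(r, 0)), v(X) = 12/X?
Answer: 113563/35 ≈ 3244.7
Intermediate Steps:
D(r) = (-3 + r)*(4 + r)/5 (D(r) = ((r + 4)*(-3 + r))/5 = ((4 + r)*(-3 + r))/5 = ((-3 + r)*(4 + r))/5 = (-3 + r)*(4 + r)/5)
n(t) = 49/5 (n(t) = 11 + (-12/5 + (⅕)*(-3) + (⅕)*(-3)²) = 11 + (-12/5 - ⅗ + (⅕)*9) = 11 + (-12/5 - ⅗ + 9/5) = 11 - 6/5 = 49/5)
v(14) + 331*n(12) = 12/14 + 331*(49/5) = 12*(1/14) + 16219/5 = 6/7 + 16219/5 = 113563/35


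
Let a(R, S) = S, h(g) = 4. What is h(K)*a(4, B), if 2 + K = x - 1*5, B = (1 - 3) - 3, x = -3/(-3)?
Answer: -20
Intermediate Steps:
x = 1 (x = -3*(-1/3) = 1)
B = -5 (B = -2 - 3 = -5)
K = -6 (K = -2 + (1 - 1*5) = -2 + (1 - 5) = -2 - 4 = -6)
h(K)*a(4, B) = 4*(-5) = -20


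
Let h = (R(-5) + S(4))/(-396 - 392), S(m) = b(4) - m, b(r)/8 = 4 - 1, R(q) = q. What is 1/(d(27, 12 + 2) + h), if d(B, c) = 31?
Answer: 788/24413 ≈ 0.032278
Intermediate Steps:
b(r) = 24 (b(r) = 8*(4 - 1) = 8*3 = 24)
S(m) = 24 - m
h = -15/788 (h = (-5 + (24 - 1*4))/(-396 - 392) = (-5 + (24 - 4))/(-788) = (-5 + 20)*(-1/788) = 15*(-1/788) = -15/788 ≈ -0.019036)
1/(d(27, 12 + 2) + h) = 1/(31 - 15/788) = 1/(24413/788) = 788/24413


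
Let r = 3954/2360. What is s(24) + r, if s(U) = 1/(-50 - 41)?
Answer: 178727/107380 ≈ 1.6644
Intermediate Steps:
s(U) = -1/91 (s(U) = 1/(-91) = -1/91)
r = 1977/1180 (r = 3954*(1/2360) = 1977/1180 ≈ 1.6754)
s(24) + r = -1/91 + 1977/1180 = 178727/107380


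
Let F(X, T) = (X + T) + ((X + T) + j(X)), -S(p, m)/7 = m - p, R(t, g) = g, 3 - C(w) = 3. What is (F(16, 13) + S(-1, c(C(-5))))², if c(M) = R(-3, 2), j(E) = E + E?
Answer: 4761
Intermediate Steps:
j(E) = 2*E
C(w) = 0 (C(w) = 3 - 1*3 = 3 - 3 = 0)
c(M) = 2
S(p, m) = -7*m + 7*p (S(p, m) = -7*(m - p) = -7*m + 7*p)
F(X, T) = 2*T + 4*X (F(X, T) = (X + T) + ((X + T) + 2*X) = (T + X) + ((T + X) + 2*X) = (T + X) + (T + 3*X) = 2*T + 4*X)
(F(16, 13) + S(-1, c(C(-5))))² = ((2*13 + 4*16) + (-7*2 + 7*(-1)))² = ((26 + 64) + (-14 - 7))² = (90 - 21)² = 69² = 4761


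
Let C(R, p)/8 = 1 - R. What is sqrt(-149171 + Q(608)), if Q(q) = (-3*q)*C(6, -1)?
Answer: I*sqrt(76211) ≈ 276.06*I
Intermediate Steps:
C(R, p) = 8 - 8*R (C(R, p) = 8*(1 - R) = 8 - 8*R)
Q(q) = 120*q (Q(q) = (-3*q)*(8 - 8*6) = (-3*q)*(8 - 48) = -3*q*(-40) = 120*q)
sqrt(-149171 + Q(608)) = sqrt(-149171 + 120*608) = sqrt(-149171 + 72960) = sqrt(-76211) = I*sqrt(76211)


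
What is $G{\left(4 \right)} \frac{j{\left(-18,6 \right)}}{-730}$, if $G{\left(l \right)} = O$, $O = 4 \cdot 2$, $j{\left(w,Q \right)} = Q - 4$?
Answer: $- \frac{8}{365} \approx -0.021918$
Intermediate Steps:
$j{\left(w,Q \right)} = -4 + Q$
$O = 8$
$G{\left(l \right)} = 8$
$G{\left(4 \right)} \frac{j{\left(-18,6 \right)}}{-730} = 8 \frac{-4 + 6}{-730} = 8 \cdot 2 \left(- \frac{1}{730}\right) = 8 \left(- \frac{1}{365}\right) = - \frac{8}{365}$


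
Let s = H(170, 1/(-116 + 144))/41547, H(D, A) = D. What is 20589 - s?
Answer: 855411013/41547 ≈ 20589.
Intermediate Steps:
s = 170/41547 ≈ 0.0040918
20589 - s = 20589 - 1*170/41547 = 20589 - 170/41547 = 855411013/41547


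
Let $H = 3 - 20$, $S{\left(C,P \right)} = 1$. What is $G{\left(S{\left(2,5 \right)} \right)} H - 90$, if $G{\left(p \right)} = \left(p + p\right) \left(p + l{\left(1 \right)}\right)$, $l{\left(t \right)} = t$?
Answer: $-158$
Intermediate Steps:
$H = -17$ ($H = 3 - 20 = -17$)
$G{\left(p \right)} = 2 p \left(1 + p\right)$ ($G{\left(p \right)} = \left(p + p\right) \left(p + 1\right) = 2 p \left(1 + p\right)$)
$G{\left(S{\left(2,5 \right)} \right)} H - 90 = 2 \cdot 1 \left(1 + 1\right) \left(-17\right) - 90 = 2 \cdot 1 \cdot 2 \left(-17\right) - 90 = 4 \left(-17\right) - 90 = -68 - 90 = -158$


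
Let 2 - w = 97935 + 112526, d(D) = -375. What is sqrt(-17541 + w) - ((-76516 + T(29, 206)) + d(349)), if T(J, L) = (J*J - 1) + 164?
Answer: 75887 + 20*I*sqrt(570) ≈ 75887.0 + 477.49*I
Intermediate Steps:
T(J, L) = 163 + J**2 (T(J, L) = (J**2 - 1) + 164 = (-1 + J**2) + 164 = 163 + J**2)
w = -210459 (w = 2 - (97935 + 112526) = 2 - 1*210461 = 2 - 210461 = -210459)
sqrt(-17541 + w) - ((-76516 + T(29, 206)) + d(349)) = sqrt(-17541 - 210459) - ((-76516 + (163 + 29**2)) - 375) = sqrt(-228000) - ((-76516 + (163 + 841)) - 375) = 20*I*sqrt(570) - ((-76516 + 1004) - 375) = 20*I*sqrt(570) - (-75512 - 375) = 20*I*sqrt(570) - 1*(-75887) = 20*I*sqrt(570) + 75887 = 75887 + 20*I*sqrt(570)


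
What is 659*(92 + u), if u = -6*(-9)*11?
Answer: 452074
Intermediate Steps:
u = 594 (u = 54*11 = 594)
659*(92 + u) = 659*(92 + 594) = 659*686 = 452074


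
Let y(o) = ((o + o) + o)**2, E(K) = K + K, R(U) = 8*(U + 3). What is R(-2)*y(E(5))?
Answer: 7200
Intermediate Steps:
R(U) = 24 + 8*U (R(U) = 8*(3 + U) = 24 + 8*U)
E(K) = 2*K
y(o) = 9*o**2 (y(o) = (2*o + o)**2 = (3*o)**2 = 9*o**2)
R(-2)*y(E(5)) = (24 + 8*(-2))*(9*(2*5)**2) = (24 - 16)*(9*10**2) = 8*(9*100) = 8*900 = 7200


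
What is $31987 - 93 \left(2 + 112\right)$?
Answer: $21385$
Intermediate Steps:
$31987 - 93 \left(2 + 112\right) = 31987 - 10602 = 21385$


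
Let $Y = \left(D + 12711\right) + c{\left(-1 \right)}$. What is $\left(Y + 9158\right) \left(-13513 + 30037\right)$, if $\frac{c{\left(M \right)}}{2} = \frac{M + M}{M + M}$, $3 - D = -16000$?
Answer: $625829976$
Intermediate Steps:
$D = 16003$ ($D = 3 - -16000 = 3 + 16000 = 16003$)
$c{\left(M \right)} = 2$ ($c{\left(M \right)} = 2 \frac{M + M}{M + M} = 2 \frac{2 M}{2 M} = 2 \cdot 2 M \frac{1}{2 M} = 2 \cdot 1 = 2$)
$Y = 28716$ ($Y = \left(16003 + 12711\right) + 2 = 28714 + 2 = 28716$)
$\left(Y + 9158\right) \left(-13513 + 30037\right) = \left(28716 + 9158\right) \left(-13513 + 30037\right) = 37874 \cdot 16524 = 625829976$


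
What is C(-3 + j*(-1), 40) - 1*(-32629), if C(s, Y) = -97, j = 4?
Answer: 32532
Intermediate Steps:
C(-3 + j*(-1), 40) - 1*(-32629) = -97 - 1*(-32629) = -97 + 32629 = 32532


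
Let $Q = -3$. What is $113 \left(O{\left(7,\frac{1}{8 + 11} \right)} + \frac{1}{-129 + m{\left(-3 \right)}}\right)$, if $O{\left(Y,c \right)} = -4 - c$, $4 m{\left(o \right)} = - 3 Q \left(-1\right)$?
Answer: $- \frac{4576613}{9975} \approx -458.81$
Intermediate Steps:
$m{\left(o \right)} = - \frac{9}{4}$ ($m{\left(o \right)} = \frac{\left(-3\right) \left(-3\right) \left(-1\right)}{4} = \frac{9 \left(-1\right)}{4} = \frac{1}{4} \left(-9\right) = - \frac{9}{4}$)
$113 \left(O{\left(7,\frac{1}{8 + 11} \right)} + \frac{1}{-129 + m{\left(-3 \right)}}\right) = 113 \left(\left(-4 - \frac{1}{8 + 11}\right) + \frac{1}{-129 - \frac{9}{4}}\right) = 113 \left(\left(-4 - \frac{1}{19}\right) + \frac{1}{- \frac{525}{4}}\right) = 113 \left(\left(-4 - \frac{1}{19}\right) - \frac{4}{525}\right) = 113 \left(- \frac{77}{19} - \frac{4}{525}\right) = 113 \left(- \frac{40501}{9975}\right) = - \frac{4576613}{9975}$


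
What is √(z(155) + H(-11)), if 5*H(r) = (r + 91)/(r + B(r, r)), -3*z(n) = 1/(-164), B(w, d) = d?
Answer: 5*I*√212421/2706 ≈ 0.85161*I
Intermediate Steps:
z(n) = 1/492 (z(n) = -⅓/(-164) = -⅓*(-1/164) = 1/492)
H(r) = (91 + r)/(10*r) (H(r) = ((r + 91)/(r + r))/5 = ((91 + r)/((2*r)))/5 = ((91 + r)*(1/(2*r)))/5 = ((91 + r)/(2*r))/5 = (91 + r)/(10*r))
√(z(155) + H(-11)) = √(1/492 + (⅒)*(91 - 11)/(-11)) = √(1/492 + (⅒)*(-1/11)*80) = √(1/492 - 8/11) = √(-3925/5412) = 5*I*√212421/2706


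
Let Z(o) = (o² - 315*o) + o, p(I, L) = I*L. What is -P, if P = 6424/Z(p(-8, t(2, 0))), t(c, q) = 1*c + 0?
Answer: -73/60 ≈ -1.2167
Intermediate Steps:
t(c, q) = c (t(c, q) = c + 0 = c)
Z(o) = o² - 314*o
P = 73/60 (P = 6424/(((-8*2)*(-314 - 8*2))) = 6424/((-16*(-314 - 16))) = 6424/((-16*(-330))) = 6424/5280 = 6424*(1/5280) = 73/60 ≈ 1.2167)
-P = -1*73/60 = -73/60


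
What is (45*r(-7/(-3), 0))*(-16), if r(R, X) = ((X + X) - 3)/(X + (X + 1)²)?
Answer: 2160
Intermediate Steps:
r(R, X) = (-3 + 2*X)/(X + (1 + X)²) (r(R, X) = (2*X - 3)/(X + (1 + X)²) = (-3 + 2*X)/(X + (1 + X)²))
(45*r(-7/(-3), 0))*(-16) = (45*((-3 + 2*0)/(0 + (1 + 0)²)))*(-16) = (45*((-3 + 0)/(0 + 1²)))*(-16) = (45*(-3/(0 + 1)))*(-16) = (45*(-3/1))*(-16) = (45*(1*(-3)))*(-16) = (45*(-3))*(-16) = -135*(-16) = 2160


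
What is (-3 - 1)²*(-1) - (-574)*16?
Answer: 9168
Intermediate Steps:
(-3 - 1)²*(-1) - (-574)*16 = (-4)²*(-1) - 82*(-112) = 16*(-1) + 9184 = -16 + 9184 = 9168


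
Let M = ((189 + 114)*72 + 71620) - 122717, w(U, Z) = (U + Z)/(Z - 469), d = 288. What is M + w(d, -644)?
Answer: -32589397/1113 ≈ -29281.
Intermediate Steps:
w(U, Z) = (U + Z)/(-469 + Z)
M = -29281 (M = (303*72 + 71620) - 122717 = (21816 + 71620) - 122717 = 93436 - 122717 = -29281)
M + w(d, -644) = -29281 + (288 - 644)/(-469 - 644) = -29281 - 356/(-1113) = -29281 - 1/1113*(-356) = -29281 + 356/1113 = -32589397/1113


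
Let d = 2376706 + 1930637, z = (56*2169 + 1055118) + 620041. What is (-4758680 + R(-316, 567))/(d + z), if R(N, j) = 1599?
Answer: -4757081/6103966 ≈ -0.77934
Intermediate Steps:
z = 1796623 (z = (121464 + 1055118) + 620041 = 1176582 + 620041 = 1796623)
d = 4307343
(-4758680 + R(-316, 567))/(d + z) = (-4758680 + 1599)/(4307343 + 1796623) = -4757081/6103966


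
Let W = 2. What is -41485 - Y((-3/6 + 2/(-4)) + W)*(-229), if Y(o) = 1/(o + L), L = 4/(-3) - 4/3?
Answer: -208112/5 ≈ -41622.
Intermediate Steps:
L = -8/3 (L = 4*(-1/3) - 4*1/3 = -4/3 - 4/3 = -8/3 ≈ -2.6667)
Y(o) = 1/(-8/3 + o) (Y(o) = 1/(o - 8/3) = 1/(-8/3 + o))
-41485 - Y((-3/6 + 2/(-4)) + W)*(-229) = -41485 - 3/(-8 + 3*((-3/6 + 2/(-4)) + 2))*(-229) = -41485 - 3/(-8 + 3*((-3*1/6 + 2*(-1/4)) + 2))*(-229) = -41485 - 3/(-8 + 3*((-1/2 - 1/2) + 2))*(-229) = -41485 - 3/(-8 + 3*(-1 + 2))*(-229) = -41485 - 3/(-8 + 3*1)*(-229) = -41485 - 3/(-8 + 3)*(-229) = -41485 - 3/(-5)*(-229) = -41485 - 3*(-1/5)*(-229) = -41485 - (-3)*(-229)/5 = -41485 - 1*687/5 = -41485 - 687/5 = -208112/5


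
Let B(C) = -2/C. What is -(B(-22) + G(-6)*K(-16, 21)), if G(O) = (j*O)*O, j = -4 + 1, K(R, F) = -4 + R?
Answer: -23761/11 ≈ -2160.1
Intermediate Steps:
j = -3
G(O) = -3*O² (G(O) = (-3*O)*O = -3*O²)
-(B(-22) + G(-6)*K(-16, 21)) = -(-2/(-22) + (-3*(-6)²)*(-4 - 16)) = -(-2*(-1/22) - 3*36*(-20)) = -(1/11 - 108*(-20)) = -(1/11 + 2160) = -1*23761/11 = -23761/11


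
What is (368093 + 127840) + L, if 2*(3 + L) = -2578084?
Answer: -793112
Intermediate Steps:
L = -1289045 (L = -3 + (½)*(-2578084) = -3 - 1289042 = -1289045)
(368093 + 127840) + L = (368093 + 127840) - 1289045 = 495933 - 1289045 = -793112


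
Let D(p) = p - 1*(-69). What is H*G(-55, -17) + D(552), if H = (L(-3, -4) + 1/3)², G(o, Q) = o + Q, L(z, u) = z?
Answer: 109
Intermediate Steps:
D(p) = 69 + p (D(p) = p + 69 = 69 + p)
G(o, Q) = Q + o
H = 64/9 (H = (-3 + 1/3)² = (-3 + ⅓)² = (-8/3)² = 64/9 ≈ 7.1111)
H*G(-55, -17) + D(552) = 64*(-17 - 55)/9 + (69 + 552) = (64/9)*(-72) + 621 = -512 + 621 = 109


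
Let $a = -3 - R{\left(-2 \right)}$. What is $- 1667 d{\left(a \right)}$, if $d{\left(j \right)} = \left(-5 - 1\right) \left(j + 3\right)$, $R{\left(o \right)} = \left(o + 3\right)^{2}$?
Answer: $-10002$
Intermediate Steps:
$R{\left(o \right)} = \left(3 + o\right)^{2}$
$a = -4$ ($a = -3 - \left(3 - 2\right)^{2} = -3 - 1^{2} = -3 - 1 = -4$)
$d{\left(j \right)} = -18 - 6 j$ ($d{\left(j \right)} = - 6 \left(3 + j\right) = -18 - 6 j$)
$- 1667 d{\left(a \right)} = - 1667 \left(-18 - -24\right) = - 1667 \left(-18 + 24\right) = \left(-1667\right) 6 = -10002$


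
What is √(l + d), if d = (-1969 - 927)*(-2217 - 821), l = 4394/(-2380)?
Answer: √12458913158370/1190 ≈ 2966.1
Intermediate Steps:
l = -2197/1190 (l = 4394*(-1/2380) = -2197/1190 ≈ -1.8462)
d = 8798048 (d = -2896*(-3038) = 8798048)
√(l + d) = √(-2197/1190 + 8798048) = √(10469674923/1190) = √12458913158370/1190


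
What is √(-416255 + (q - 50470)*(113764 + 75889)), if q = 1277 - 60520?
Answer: 2*I*√5201953961 ≈ 1.4425e+5*I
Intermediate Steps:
q = -59243
√(-416255 + (q - 50470)*(113764 + 75889)) = √(-416255 + (-59243 - 50470)*(113764 + 75889)) = √(-416255 - 109713*189653) = √(-416255 - 20807399589) = √(-20807815844) = 2*I*√5201953961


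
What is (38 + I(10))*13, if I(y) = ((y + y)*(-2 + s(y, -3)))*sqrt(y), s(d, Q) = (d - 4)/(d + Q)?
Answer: 494 - 2080*sqrt(10)/7 ≈ -445.65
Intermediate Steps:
s(d, Q) = (-4 + d)/(Q + d)
I(y) = 2*y**(3/2)*(-2 + (-4 + y)/(-3 + y)) (I(y) = ((y + y)*(-2 + (-4 + y)/(-3 + y)))*sqrt(y) = ((2*y)*(-2 + (-4 + y)/(-3 + y)))*sqrt(y) = (2*y*(-2 + (-4 + y)/(-3 + y)))*sqrt(y) = 2*y**(3/2)*(-2 + (-4 + y)/(-3 + y)))
(38 + I(10))*13 = (38 + 2*10**(3/2)*(2 - 1*10)/(-3 + 10))*13 = (38 + 2*(10*sqrt(10))*(2 - 10)/7)*13 = (38 + 2*(10*sqrt(10))*(1/7)*(-8))*13 = (38 - 160*sqrt(10)/7)*13 = 494 - 2080*sqrt(10)/7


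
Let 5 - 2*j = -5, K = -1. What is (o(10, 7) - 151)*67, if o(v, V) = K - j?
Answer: -10519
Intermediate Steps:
j = 5 (j = 5/2 - ½*(-5) = 5/2 + 5/2 = 5)
o(v, V) = -6 (o(v, V) = -1 - 1*5 = -1 - 5 = -6)
(o(10, 7) - 151)*67 = (-6 - 151)*67 = -157*67 = -10519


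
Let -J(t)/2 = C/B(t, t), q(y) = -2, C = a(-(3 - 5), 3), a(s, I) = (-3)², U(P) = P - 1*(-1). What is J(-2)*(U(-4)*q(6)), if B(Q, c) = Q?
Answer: 54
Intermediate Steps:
U(P) = 1 + P (U(P) = P + 1 = 1 + P)
a(s, I) = 9
C = 9
J(t) = -18/t
J(-2)*(U(-4)*q(6)) = (-18/(-2))*((1 - 4)*(-2)) = (-18*(-½))*(-3*(-2)) = 9*6 = 54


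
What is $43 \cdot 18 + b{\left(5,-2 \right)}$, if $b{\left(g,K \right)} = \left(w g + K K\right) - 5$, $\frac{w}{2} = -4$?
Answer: $733$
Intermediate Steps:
$w = -8$ ($w = 2 \left(-4\right) = -8$)
$b{\left(g,K \right)} = -5 + K^{2} - 8 g$ ($b{\left(g,K \right)} = \left(- 8 g + K K\right) - 5 = \left(- 8 g + K^{2}\right) - 5 = \left(K^{2} - 8 g\right) - 5 = -5 + K^{2} - 8 g$)
$43 \cdot 18 + b{\left(5,-2 \right)} = 43 \cdot 18 - \left(45 - 4\right) = 774 - 41 = 733$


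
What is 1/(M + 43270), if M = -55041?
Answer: -1/11771 ≈ -8.4955e-5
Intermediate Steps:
1/(M + 43270) = 1/(-55041 + 43270) = 1/(-11771) = -1/11771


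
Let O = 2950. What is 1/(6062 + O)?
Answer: 1/9012 ≈ 0.00011096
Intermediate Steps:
1/(6062 + O) = 1/(6062 + 2950) = 1/9012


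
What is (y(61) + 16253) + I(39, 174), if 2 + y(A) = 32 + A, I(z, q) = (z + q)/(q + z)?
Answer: 16345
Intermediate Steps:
I(z, q) = 1 (I(z, q) = (q + z)/(q + z) = 1)
y(A) = 30 + A (y(A) = -2 + (32 + A) = 30 + A)
(y(61) + 16253) + I(39, 174) = ((30 + 61) + 16253) + 1 = (91 + 16253) + 1 = 16344 + 1 = 16345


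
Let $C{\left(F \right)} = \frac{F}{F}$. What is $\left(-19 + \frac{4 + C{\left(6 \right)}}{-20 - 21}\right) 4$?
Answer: $- \frac{3136}{41} \approx -76.488$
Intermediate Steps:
$C{\left(F \right)} = 1$
$\left(-19 + \frac{4 + C{\left(6 \right)}}{-20 - 21}\right) 4 = \left(-19 + \frac{4 + 1}{-20 - 21}\right) 4 = \left(-19 + \frac{5}{-41}\right) 4 = \left(-19 + 5 \left(- \frac{1}{41}\right)\right) 4 = \left(-19 - \frac{5}{41}\right) 4 = \left(- \frac{784}{41}\right) 4 = - \frac{3136}{41}$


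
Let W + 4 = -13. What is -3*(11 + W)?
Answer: 18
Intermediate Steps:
W = -17 (W = -4 - 13 = -17)
-3*(11 + W) = -3*(11 - 17) = -3*(-6) = 18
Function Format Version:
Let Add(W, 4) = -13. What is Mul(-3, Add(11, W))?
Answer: 18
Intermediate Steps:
W = -17 (W = Add(-4, -13) = -17)
Mul(-3, Add(11, W)) = Mul(-3, Add(11, -17)) = Mul(-3, -6) = 18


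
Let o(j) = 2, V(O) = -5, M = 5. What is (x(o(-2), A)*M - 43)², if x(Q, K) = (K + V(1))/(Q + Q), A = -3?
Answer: 2809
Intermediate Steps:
x(Q, K) = (-5 + K)/(2*Q) (x(Q, K) = (K - 5)/(Q + Q) = (-5 + K)/((2*Q)) = (-5 + K)*(1/(2*Q)) = (-5 + K)/(2*Q))
(x(o(-2), A)*M - 43)² = (((½)*(-5 - 3)/2)*5 - 43)² = (((½)*(½)*(-8))*5 - 43)² = (-2*5 - 43)² = (-10 - 43)² = (-53)² = 2809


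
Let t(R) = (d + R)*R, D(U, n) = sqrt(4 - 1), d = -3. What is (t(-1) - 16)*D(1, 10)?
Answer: -12*sqrt(3) ≈ -20.785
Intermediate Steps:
D(U, n) = sqrt(3)
t(R) = R*(-3 + R) (t(R) = (-3 + R)*R = R*(-3 + R))
(t(-1) - 16)*D(1, 10) = (-(-3 - 1) - 16)*sqrt(3) = (-1*(-4) - 16)*sqrt(3) = (4 - 16)*sqrt(3) = -12*sqrt(3)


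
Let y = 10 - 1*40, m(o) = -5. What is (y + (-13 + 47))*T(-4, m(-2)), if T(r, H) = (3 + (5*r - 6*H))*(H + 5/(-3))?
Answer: -1040/3 ≈ -346.67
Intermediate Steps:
T(r, H) = (-5/3 + H)*(3 - 6*H + 5*r) (T(r, H) = (3 + (-6*H + 5*r))*(H + 5*(-⅓)) = (3 - 6*H + 5*r)*(H - 5/3) = (3 - 6*H + 5*r)*(-5/3 + H) = (-5/3 + H)*(3 - 6*H + 5*r))
y = -30 (y = 10 - 40 = -30)
(y + (-13 + 47))*T(-4, m(-2)) = (-30 + (-13 + 47))*(-5 - 6*(-5)² + 13*(-5) - 25/3*(-4) + 5*(-5)*(-4)) = (-30 + 34)*(-5 - 6*25 - 65 + 100/3 + 100) = 4*(-5 - 150 - 65 + 100/3 + 100) = 4*(-260/3) = -1040/3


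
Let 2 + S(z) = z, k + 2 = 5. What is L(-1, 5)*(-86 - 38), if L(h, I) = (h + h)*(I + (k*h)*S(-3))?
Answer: 4960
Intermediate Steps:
k = 3 (k = -2 + 5 = 3)
S(z) = -2 + z
L(h, I) = 2*h*(I - 15*h) (L(h, I) = (h + h)*(I + (3*h)*(-2 - 3)) = (2*h)*(I + (3*h)*(-5)) = (2*h)*(I - 15*h) = 2*h*(I - 15*h))
L(-1, 5)*(-86 - 38) = (2*(-1)*(5 - 15*(-1)))*(-86 - 38) = (2*(-1)*(5 + 15))*(-124) = (2*(-1)*20)*(-124) = -40*(-124) = 4960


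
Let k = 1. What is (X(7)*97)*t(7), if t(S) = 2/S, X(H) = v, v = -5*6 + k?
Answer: -5626/7 ≈ -803.71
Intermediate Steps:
v = -29 (v = -5*6 + 1 = -30 + 1 = -29)
X(H) = -29
(X(7)*97)*t(7) = (-29*97)*(2/7) = -5626/7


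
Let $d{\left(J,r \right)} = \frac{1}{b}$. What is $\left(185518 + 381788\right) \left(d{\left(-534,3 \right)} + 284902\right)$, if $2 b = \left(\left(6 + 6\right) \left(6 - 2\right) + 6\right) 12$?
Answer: $\frac{2909279083733}{18} \approx 1.6163 \cdot 10^{11}$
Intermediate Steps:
$b = 324$ ($b = \frac{\left(\left(6 + 6\right) \left(6 - 2\right) + 6\right) 12}{2} = \frac{\left(12 \cdot 4 + 6\right) 12}{2} = \frac{\left(48 + 6\right) 12}{2} = \frac{54 \cdot 12}{2} = \frac{1}{2} \cdot 648 = 324$)
$d{\left(J,r \right)} = \frac{1}{324}$
$\left(185518 + 381788\right) \left(d{\left(-534,3 \right)} + 284902\right) = \left(185518 + 381788\right) \left(\frac{1}{324} + 284902\right) = 567306 \cdot \frac{92308249}{324} = \frac{2909279083733}{18}$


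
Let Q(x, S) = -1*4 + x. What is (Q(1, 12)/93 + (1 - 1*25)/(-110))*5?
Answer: 317/341 ≈ 0.92962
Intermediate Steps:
Q(x, S) = -4 + x
(Q(1, 12)/93 + (1 - 1*25)/(-110))*5 = ((-4 + 1)/93 + (1 - 1*25)/(-110))*5 = (-3*1/93 + (1 - 25)*(-1/110))*5 = (-1/31 - 24*(-1/110))*5 = (-1/31 + 12/55)*5 = (317/1705)*5 = 317/341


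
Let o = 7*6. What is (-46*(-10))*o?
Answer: 19320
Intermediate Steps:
o = 42
(-46*(-10))*o = -46*(-10)*42 = 460*42 = 19320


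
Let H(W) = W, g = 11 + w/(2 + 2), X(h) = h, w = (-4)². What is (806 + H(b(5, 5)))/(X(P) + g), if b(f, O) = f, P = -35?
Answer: -811/20 ≈ -40.550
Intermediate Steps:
w = 16
g = 15 (g = 11 + 16/(2 + 2) = 11 + 16/4 = 11 + 16*(¼) = 11 + 4 = 15)
(806 + H(b(5, 5)))/(X(P) + g) = (806 + 5)/(-35 + 15) = 811/(-20) = 811*(-1/20) = -811/20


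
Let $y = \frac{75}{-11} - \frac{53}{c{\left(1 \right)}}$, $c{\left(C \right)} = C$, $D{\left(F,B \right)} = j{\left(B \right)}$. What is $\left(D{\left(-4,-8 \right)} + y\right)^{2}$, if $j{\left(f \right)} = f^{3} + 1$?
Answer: $\frac{39425841}{121} \approx 3.2583 \cdot 10^{5}$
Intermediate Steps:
$j{\left(f \right)} = 1 + f^{3}$
$D{\left(F,B \right)} = 1 + B^{3}$
$y = - \frac{658}{11}$ ($y = \frac{75}{-11} - \frac{53}{1} = 75 \left(- \frac{1}{11}\right) - 53 = - \frac{75}{11} - 53 = - \frac{658}{11} \approx -59.818$)
$\left(D{\left(-4,-8 \right)} + y\right)^{2} = \left(\left(1 + \left(-8\right)^{3}\right) - \frac{658}{11}\right)^{2} = \left(\left(1 - 512\right) - \frac{658}{11}\right)^{2} = \left(-511 - \frac{658}{11}\right)^{2} = \left(- \frac{6279}{11}\right)^{2} = \frac{39425841}{121}$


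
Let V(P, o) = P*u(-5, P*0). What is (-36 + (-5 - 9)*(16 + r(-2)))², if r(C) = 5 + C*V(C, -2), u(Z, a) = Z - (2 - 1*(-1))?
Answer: 13924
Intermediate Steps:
u(Z, a) = -3 + Z (u(Z, a) = Z - (2 + 1) = Z - 1*3 = Z - 3 = -3 + Z)
V(P, o) = -8*P (V(P, o) = P*(-3 - 5) = P*(-8) = -8*P)
r(C) = 5 - 8*C² (r(C) = 5 + C*(-8*C) = 5 - 8*C²)
(-36 + (-5 - 9)*(16 + r(-2)))² = (-36 + (-5 - 9)*(16 + (5 - 8*(-2)²)))² = (-36 - 14*(16 + (5 - 8*4)))² = (-36 - 14*(16 + (5 - 32)))² = (-36 - 14*(16 - 27))² = (-36 - 14*(-11))² = (-36 + 154)² = 118² = 13924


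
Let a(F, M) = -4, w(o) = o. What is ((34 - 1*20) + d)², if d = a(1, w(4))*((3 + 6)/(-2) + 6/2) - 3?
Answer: 289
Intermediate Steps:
d = 3 (d = -4*((3 + 6)/(-2) + 6/2) - 3 = -4*(9*(-½) + 6*(½)) - 3 = -4*(-9/2 + 3) - 3 = -4*(-3/2) - 3 = 6 - 3 = 3)
((34 - 1*20) + d)² = ((34 - 1*20) + 3)² = ((34 - 20) + 3)² = (14 + 3)² = 17² = 289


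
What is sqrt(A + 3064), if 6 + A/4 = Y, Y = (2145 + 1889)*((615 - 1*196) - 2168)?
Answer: 2*I*sqrt(7054706) ≈ 5312.1*I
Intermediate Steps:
Y = -7055466 (Y = 4034*((615 - 196) - 2168) = 4034*(419 - 2168) = 4034*(-1749) = -7055466)
A = -28221888 (A = -24 + 4*(-7055466) = -24 - 28221864 = -28221888)
sqrt(A + 3064) = sqrt(-28221888 + 3064) = sqrt(-28218824) = 2*I*sqrt(7054706)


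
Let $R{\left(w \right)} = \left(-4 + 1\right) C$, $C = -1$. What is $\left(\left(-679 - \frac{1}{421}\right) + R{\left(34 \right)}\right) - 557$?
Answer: $- \frac{519094}{421} \approx -1233.0$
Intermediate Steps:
$R{\left(w \right)} = 3$ ($R{\left(w \right)} = \left(-4 + 1\right) \left(-1\right) = \left(-3\right) \left(-1\right) = 3$)
$\left(\left(-679 - \frac{1}{421}\right) + R{\left(34 \right)}\right) - 557 = \left(\left(-679 - \frac{1}{421}\right) + 3\right) - 557 = \left(- \frac{285860}{421} + 3\right) - 557 = - \frac{284597}{421} - 557 = - \frac{519094}{421}$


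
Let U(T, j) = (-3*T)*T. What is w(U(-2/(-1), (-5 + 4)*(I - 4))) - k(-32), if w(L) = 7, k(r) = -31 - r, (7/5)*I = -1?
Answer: 6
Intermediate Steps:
I = -5/7 (I = (5/7)*(-1) = -5/7 ≈ -0.71429)
U(T, j) = -3*T²
w(U(-2/(-1), (-5 + 4)*(I - 4))) - k(-32) = 7 - (-31 - 1*(-32)) = 7 - (-31 + 32) = 7 - 1*1 = 7 - 1 = 6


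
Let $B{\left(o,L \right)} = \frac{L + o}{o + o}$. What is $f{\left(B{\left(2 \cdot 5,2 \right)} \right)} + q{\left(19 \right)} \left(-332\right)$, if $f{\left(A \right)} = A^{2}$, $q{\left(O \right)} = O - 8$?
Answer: $- \frac{91291}{25} \approx -3651.6$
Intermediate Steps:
$B{\left(o,L \right)} = \frac{L + o}{2 o}$
$q{\left(O \right)} = -8 + O$ ($q{\left(O \right)} = O - 8 = -8 + O$)
$f{\left(B{\left(2 \cdot 5,2 \right)} \right)} + q{\left(19 \right)} \left(-332\right) = \left(\frac{2 + 2 \cdot 5}{2 \cdot 2 \cdot 5}\right)^{2} + \left(-8 + 19\right) \left(-332\right) = \left(\frac{2 + 10}{2 \cdot 10}\right)^{2} + 11 \left(-332\right) = \left(\frac{1}{2} \cdot \frac{1}{10} \cdot 12\right)^{2} - 3652 = \left(\frac{3}{5}\right)^{2} - 3652 = \frac{9}{25} - 3652 = - \frac{91291}{25}$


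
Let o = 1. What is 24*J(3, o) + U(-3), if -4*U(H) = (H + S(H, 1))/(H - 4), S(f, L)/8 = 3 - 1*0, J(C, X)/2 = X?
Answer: 195/4 ≈ 48.750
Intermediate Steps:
J(C, X) = 2*X
S(f, L) = 24 (S(f, L) = 8*(3 - 1*0) = 8*(3 + 0) = 8*3 = 24)
U(H) = -(24 + H)/(4*(-4 + H)) (U(H) = -(H + 24)/(4*(H - 4)) = -(24 + H)/(4*(-4 + H)))
24*J(3, o) + U(-3) = 24*(2*1) + (-24 - 1*(-3))/(4*(-4 - 3)) = 24*2 + (¼)*(-24 + 3)/(-7) = 48 + (¼)*(-⅐)*(-21) = 48 + ¾ = 195/4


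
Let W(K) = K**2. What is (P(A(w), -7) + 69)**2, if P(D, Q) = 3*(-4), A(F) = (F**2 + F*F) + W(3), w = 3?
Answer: 3249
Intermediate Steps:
A(F) = 9 + 2*F**2 (A(F) = (F**2 + F*F) + 3**2 = (F**2 + F**2) + 9 = 2*F**2 + 9 = 9 + 2*F**2)
P(D, Q) = -12
(P(A(w), -7) + 69)**2 = (-12 + 69)**2 = 57**2 = 3249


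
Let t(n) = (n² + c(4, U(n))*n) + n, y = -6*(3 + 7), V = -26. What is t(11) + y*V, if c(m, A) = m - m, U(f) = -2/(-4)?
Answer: 1692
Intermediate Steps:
U(f) = ½ (U(f) = -2*(-¼) = ½)
c(m, A) = 0
y = -60 (y = -6*10 = -60)
t(n) = n + n² (t(n) = (n² + 0*n) + n = (n² + 0) + n = n² + n = n + n²)
t(11) + y*V = 11*(1 + 11) - 60*(-26) = 11*12 + 1560 = 132 + 1560 = 1692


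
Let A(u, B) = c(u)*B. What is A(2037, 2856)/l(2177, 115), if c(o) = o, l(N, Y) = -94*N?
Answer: -415548/14617 ≈ -28.429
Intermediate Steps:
A(u, B) = B*u (A(u, B) = u*B = B*u)
A(2037, 2856)/l(2177, 115) = (2856*2037)/((-94*2177)) = 5817672/(-204638) = 5817672*(-1/204638) = -415548/14617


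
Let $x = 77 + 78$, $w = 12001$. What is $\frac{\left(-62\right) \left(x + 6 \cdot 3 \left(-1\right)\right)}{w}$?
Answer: $- \frac{8494}{12001} \approx -0.70777$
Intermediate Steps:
$x = 155$
$\frac{\left(-62\right) \left(x + 6 \cdot 3 \left(-1\right)\right)}{w} = \frac{\left(-62\right) \left(155 + 6 \cdot 3 \left(-1\right)\right)}{12001} = - 62 \left(155 + 18 \left(-1\right)\right) \frac{1}{12001} = - 62 \left(155 - 18\right) \frac{1}{12001} = \left(-62\right) 137 \cdot \frac{1}{12001} = \left(-8494\right) \frac{1}{12001} = - \frac{8494}{12001}$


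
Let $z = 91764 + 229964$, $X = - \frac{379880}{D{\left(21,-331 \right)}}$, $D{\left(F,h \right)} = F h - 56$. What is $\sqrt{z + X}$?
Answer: $\frac{2 \sqrt{80606525142}}{1001} \approx 567.26$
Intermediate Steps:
$D{\left(F,h \right)} = -56 + F h$
$X = \frac{379880}{7007}$ ($X = - \frac{379880}{-56 + 21 \left(-331\right)} = - \frac{379880}{-56 - 6951} = - \frac{379880}{-7007} = \left(-379880\right) \left(- \frac{1}{7007}\right) = \frac{379880}{7007} \approx 54.214$)
$z = 321728$
$\sqrt{z + X} = \sqrt{321728 + \frac{379880}{7007}} = \sqrt{\frac{2254727976}{7007}} = \frac{2 \sqrt{80606525142}}{1001}$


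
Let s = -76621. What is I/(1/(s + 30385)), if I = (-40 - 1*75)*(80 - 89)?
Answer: -47854260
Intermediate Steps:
I = 1035 (I = (-40 - 75)*(-9) = -115*(-9) = 1035)
I/(1/(s + 30385)) = 1035/(1/(-76621 + 30385)) = 1035/(1/(-46236)) = 1035/(-1/46236) = 1035*(-46236) = -47854260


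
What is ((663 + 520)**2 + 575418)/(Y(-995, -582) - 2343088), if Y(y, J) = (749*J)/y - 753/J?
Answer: -381216298210/452201458803 ≈ -0.84302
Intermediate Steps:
Y(y, J) = -753/J + 749*J/y (Y(y, J) = 749*J/y - 753/J = -753/J + 749*J/y)
((663 + 520)**2 + 575418)/(Y(-995, -582) - 2343088) = ((663 + 520)**2 + 575418)/((-753/(-582) + 749*(-582)/(-995)) - 2343088) = (1183**2 + 575418)/((-753*(-1/582) + 749*(-582)*(-1/995)) - 2343088) = (1399489 + 575418)/((251/194 + 435918/995) - 2343088) = 1974907/(84817837/193030 - 2343088) = 1974907/(-452201458803/193030) = 1974907*(-193030/452201458803) = -381216298210/452201458803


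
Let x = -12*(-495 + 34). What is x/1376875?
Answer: 5532/1376875 ≈ 0.0040178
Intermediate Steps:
x = 5532 (x = -12*(-461) = 5532)
x/1376875 = 5532/1376875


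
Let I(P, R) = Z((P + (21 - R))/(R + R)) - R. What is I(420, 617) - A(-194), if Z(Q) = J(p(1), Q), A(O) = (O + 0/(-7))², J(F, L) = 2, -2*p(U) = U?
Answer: -38251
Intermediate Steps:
p(U) = -U/2
A(O) = O² (A(O) = (O + 0*(-⅐))² = (O + 0)² = O²)
Z(Q) = 2
I(P, R) = 2 - R
I(420, 617) - A(-194) = (2 - 1*617) - 1*(-194)² = (2 - 617) - 1*37636 = -615 - 37636 = -38251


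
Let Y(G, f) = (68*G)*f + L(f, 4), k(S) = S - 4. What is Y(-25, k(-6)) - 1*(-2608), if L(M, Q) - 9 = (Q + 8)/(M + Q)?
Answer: 19615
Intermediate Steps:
L(M, Q) = 9 + (8 + Q)/(M + Q) (L(M, Q) = 9 + (Q + 8)/(M + Q) = 9 + (8 + Q)/(M + Q))
k(S) = -4 + S
Y(G, f) = (48 + 9*f)/(4 + f) + 68*G*f (Y(G, f) = (68*G)*f + (8 + 9*f + 10*4)/(f + 4) = 68*G*f + (8 + 9*f + 40)/(4 + f) = 68*G*f + (48 + 9*f)/(4 + f) = (48 + 9*f)/(4 + f) + 68*G*f)
Y(-25, k(-6)) - 1*(-2608) = (48 + 9*(-4 - 6) + 68*(-25)*(-4 - 6)*(4 + (-4 - 6)))/(4 + (-4 - 6)) - 1*(-2608) = (48 + 9*(-10) + 68*(-25)*(-10)*(4 - 10))/(4 - 10) + 2608 = (48 - 90 + 68*(-25)*(-10)*(-6))/(-6) + 2608 = -(48 - 90 - 102000)/6 + 2608 = -⅙*(-102042) + 2608 = 17007 + 2608 = 19615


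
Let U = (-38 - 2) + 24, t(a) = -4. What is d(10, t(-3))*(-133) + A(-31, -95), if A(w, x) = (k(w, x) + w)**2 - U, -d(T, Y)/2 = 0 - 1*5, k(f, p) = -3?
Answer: -158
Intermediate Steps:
d(T, Y) = 10 (d(T, Y) = -2*(0 - 1*5) = -2*(0 - 5) = -2*(-5) = 10)
U = -16 (U = -40 + 24 = -16)
A(w, x) = 16 + (-3 + w)**2 (A(w, x) = (-3 + w)**2 - 1*(-16) = (-3 + w)**2 + 16 = 16 + (-3 + w)**2)
d(10, t(-3))*(-133) + A(-31, -95) = 10*(-133) + (16 + (-3 - 31)**2) = -1330 + (16 + (-34)**2) = -1330 + (16 + 1156) = -1330 + 1172 = -158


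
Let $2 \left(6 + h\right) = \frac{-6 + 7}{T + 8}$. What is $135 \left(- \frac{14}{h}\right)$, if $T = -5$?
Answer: $324$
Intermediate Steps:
$h = - \frac{35}{6}$ ($h = -6 + \frac{\left(-6 + 7\right) \frac{1}{-5 + 8}}{2} = -6 + \frac{1 \cdot \frac{1}{3}}{2} = -6 + \frac{1}{2} \cdot \frac{1}{3} = -6 + \frac{1}{6} = - \frac{35}{6} \approx -5.8333$)
$135 \left(- \frac{14}{h}\right) = 135 \left(- \frac{14}{- \frac{35}{6}}\right) = 135 \left(\left(-14\right) \left(- \frac{6}{35}\right)\right) = 135 \cdot \frac{12}{5} = 324$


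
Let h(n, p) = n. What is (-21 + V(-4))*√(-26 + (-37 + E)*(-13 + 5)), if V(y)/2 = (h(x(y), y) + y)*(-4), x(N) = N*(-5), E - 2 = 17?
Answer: -149*√118 ≈ -1618.6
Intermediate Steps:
E = 19 (E = 2 + 17 = 19)
x(N) = -5*N
V(y) = 32*y (V(y) = 2*((-5*y + y)*(-4)) = 2*(-4*y*(-4)) = 2*(16*y) = 32*y)
(-21 + V(-4))*√(-26 + (-37 + E)*(-13 + 5)) = (-21 + 32*(-4))*√(-26 + (-37 + 19)*(-13 + 5)) = (-21 - 128)*√(-26 - 18*(-8)) = -149*√(-26 + 144) = -149*√118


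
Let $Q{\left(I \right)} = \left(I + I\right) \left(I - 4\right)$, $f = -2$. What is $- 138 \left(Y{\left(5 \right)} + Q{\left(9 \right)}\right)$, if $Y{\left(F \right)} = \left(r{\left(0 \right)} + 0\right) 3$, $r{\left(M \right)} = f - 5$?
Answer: $-9522$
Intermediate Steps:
$r{\left(M \right)} = -7$ ($r{\left(M \right)} = -2 - 5 = -7$)
$Y{\left(F \right)} = -21$ ($Y{\left(F \right)} = \left(-7 + 0\right) 3 = \left(-7\right) 3 = -21$)
$Q{\left(I \right)} = 2 I \left(-4 + I\right)$
$- 138 \left(Y{\left(5 \right)} + Q{\left(9 \right)}\right) = - 138 \left(-21 + 2 \cdot 9 \left(-4 + 9\right)\right) = - 138 \left(-21 + 2 \cdot 9 \cdot 5\right) = - 138 \left(-21 + 90\right) = \left(-138\right) 69 = -9522$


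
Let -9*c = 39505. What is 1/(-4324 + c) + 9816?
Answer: 769780527/78421 ≈ 9816.0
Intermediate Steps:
c = -39505/9 (c = -⅑*39505 = -39505/9 ≈ -4389.4)
1/(-4324 + c) + 9816 = 1/(-4324 - 39505/9) + 9816 = 1/(-78421/9) + 9816 = -9/78421 + 9816 = 769780527/78421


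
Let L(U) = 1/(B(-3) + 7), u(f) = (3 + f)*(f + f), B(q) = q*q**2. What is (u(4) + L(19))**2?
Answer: 1252161/400 ≈ 3130.4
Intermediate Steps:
B(q) = q**3
u(f) = 2*f*(3 + f) (u(f) = (3 + f)*(2*f) = 2*f*(3 + f))
L(U) = -1/20 (L(U) = 1/((-3)**3 + 7) = 1/(-27 + 7) = 1/(-20) = -1/20)
(u(4) + L(19))**2 = (2*4*(3 + 4) - 1/20)**2 = (2*4*7 - 1/20)**2 = (56 - 1/20)**2 = (1119/20)**2 = 1252161/400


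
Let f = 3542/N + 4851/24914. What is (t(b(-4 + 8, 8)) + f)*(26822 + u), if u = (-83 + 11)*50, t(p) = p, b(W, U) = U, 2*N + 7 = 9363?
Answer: 6056993691061/29136923 ≈ 2.0788e+5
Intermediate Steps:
N = 4678 (N = -7/2 + (½)*9363 = -7/2 + 9363/2 = 4678)
f = 55469183/58273846 (f = 3542/4678 + 4851/24914 = 3542*(1/4678) + 4851*(1/24914) = 1771/2339 + 4851/24914 = 55469183/58273846 ≈ 0.95187)
u = -3600 (u = -72*50 = -3600)
(t(b(-4 + 8, 8)) + f)*(26822 + u) = (8 + 55469183/58273846)*(26822 - 3600) = (521659951/58273846)*23222 = 6056993691061/29136923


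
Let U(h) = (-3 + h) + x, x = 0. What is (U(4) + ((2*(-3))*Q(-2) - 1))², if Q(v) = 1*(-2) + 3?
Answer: 36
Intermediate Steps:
Q(v) = 1 (Q(v) = -2 + 3 = 1)
U(h) = -3 + h (U(h) = (-3 + h) + 0 = -3 + h)
(U(4) + ((2*(-3))*Q(-2) - 1))² = ((-3 + 4) + ((2*(-3))*1 - 1))² = (1 + (-6*1 - 1))² = (1 + (-6 - 1))² = (1 - 7)² = (-6)² = 36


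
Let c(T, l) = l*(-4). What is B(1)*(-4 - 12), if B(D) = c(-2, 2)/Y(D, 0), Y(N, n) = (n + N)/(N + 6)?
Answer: 896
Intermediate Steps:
c(T, l) = -4*l
Y(N, n) = (N + n)/(6 + N)
B(D) = -8*(6 + D)/D (B(D) = (-4*2)/(((D + 0)/(6 + D))) = -8*(6 + D)/D)
B(1)*(-4 - 12) = (-8 - 48/1)*(-4 - 12) = (-8 - 48*1)*(-16) = (-8 - 48)*(-16) = -56*(-16) = 896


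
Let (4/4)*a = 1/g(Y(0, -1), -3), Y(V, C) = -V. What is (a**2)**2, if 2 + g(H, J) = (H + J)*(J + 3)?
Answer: 1/16 ≈ 0.062500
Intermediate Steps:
g(H, J) = -2 + (3 + J)*(H + J) (g(H, J) = -2 + (H + J)*(J + 3) = -2 + (H + J)*(3 + J) = -2 + (3 + J)*(H + J))
a = -1/2 (a = 1/(-2 + (-3)**2 + 3*(-1*0) + 3*(-3) - 1*0*(-3)) = 1/(-2 + 9 + 3*0 - 9 + 0*(-3)) = 1/(-2 + 9 + 0 - 9 + 0) = 1/(-2) = -1/2 ≈ -0.50000)
(a**2)**2 = ((-1/2)**2)**2 = (1/4)**2 = 1/16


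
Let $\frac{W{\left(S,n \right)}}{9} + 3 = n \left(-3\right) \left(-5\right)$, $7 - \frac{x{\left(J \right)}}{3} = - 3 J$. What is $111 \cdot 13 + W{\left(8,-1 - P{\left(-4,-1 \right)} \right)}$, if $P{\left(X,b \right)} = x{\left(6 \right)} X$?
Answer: $41781$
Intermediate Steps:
$x{\left(J \right)} = 21 + 9 J$ ($x{\left(J \right)} = 21 - 3 \left(- 3 J\right) = 21 + 9 J$)
$P{\left(X,b \right)} = 75 X$ ($P{\left(X,b \right)} = \left(21 + 9 \cdot 6\right) X = \left(21 + 54\right) X = 75 X$)
$W{\left(S,n \right)} = -27 + 135 n$ ($W{\left(S,n \right)} = -27 + 9 n \left(-3\right) \left(-5\right) = -27 + 9 - 3 n \left(-5\right) = -27 + 9 \cdot 15 n = -27 + 135 n$)
$111 \cdot 13 + W{\left(8,-1 - P{\left(-4,-1 \right)} \right)} = 111 \cdot 13 - \left(27 - 135 \left(-1 - 75 \left(-4\right)\right)\right) = 1443 - \left(27 - 135 \left(-1 - -300\right)\right) = 1443 - \left(27 - 135 \left(-1 + 300\right)\right) = 1443 + \left(-27 + 135 \cdot 299\right) = 1443 + \left(-27 + 40365\right) = 1443 + 40338 = 41781$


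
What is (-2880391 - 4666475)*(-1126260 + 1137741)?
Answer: -86645568546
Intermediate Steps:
(-2880391 - 4666475)*(-1126260 + 1137741) = -7546866*11481 = -86645568546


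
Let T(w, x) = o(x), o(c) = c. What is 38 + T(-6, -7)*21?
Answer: -109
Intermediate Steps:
T(w, x) = x
38 + T(-6, -7)*21 = 38 - 7*21 = 38 - 147 = -109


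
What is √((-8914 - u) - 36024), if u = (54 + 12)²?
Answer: 7*I*√1006 ≈ 222.02*I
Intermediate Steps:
u = 4356 (u = 66² = 4356)
√((-8914 - u) - 36024) = √((-8914 - 1*4356) - 36024) = √((-8914 - 4356) - 36024) = √(-13270 - 36024) = √(-49294) = 7*I*√1006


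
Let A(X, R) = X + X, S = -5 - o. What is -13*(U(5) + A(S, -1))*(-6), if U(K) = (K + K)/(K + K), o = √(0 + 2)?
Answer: -702 - 156*√2 ≈ -922.62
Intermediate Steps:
o = √2 ≈ 1.4142
S = -5 - √2 ≈ -6.4142
U(K) = 1 (U(K) = (2*K)/((2*K)) = (2*K)*(1/(2*K)) = 1)
A(X, R) = 2*X
-13*(U(5) + A(S, -1))*(-6) = -13*(1 + 2*(-5 - √2))*(-6) = -13*(1 + (-10 - 2*√2))*(-6) = -13*(-9 - 2*√2)*(-6) = (117 + 26*√2)*(-6) = -702 - 156*√2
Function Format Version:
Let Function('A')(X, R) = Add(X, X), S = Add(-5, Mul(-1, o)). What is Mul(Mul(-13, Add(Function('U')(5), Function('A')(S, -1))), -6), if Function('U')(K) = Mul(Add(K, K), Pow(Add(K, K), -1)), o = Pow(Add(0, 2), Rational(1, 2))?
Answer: Add(-702, Mul(-156, Pow(2, Rational(1, 2)))) ≈ -922.62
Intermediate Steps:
o = Pow(2, Rational(1, 2)) ≈ 1.4142
S = Add(-5, Mul(-1, Pow(2, Rational(1, 2)))) ≈ -6.4142
Function('U')(K) = 1 (Function('U')(K) = Mul(Mul(2, K), Pow(Mul(2, K), -1)) = Mul(Mul(2, K), Mul(Rational(1, 2), Pow(K, -1))) = 1)
Function('A')(X, R) = Mul(2, X)
Mul(Mul(-13, Add(Function('U')(5), Function('A')(S, -1))), -6) = Mul(Mul(-13, Add(1, Mul(2, Add(-5, Mul(-1, Pow(2, Rational(1, 2))))))), -6) = Mul(Mul(-13, Add(1, Add(-10, Mul(-2, Pow(2, Rational(1, 2)))))), -6) = Mul(Mul(-13, Add(-9, Mul(-2, Pow(2, Rational(1, 2))))), -6) = Mul(Add(117, Mul(26, Pow(2, Rational(1, 2)))), -6) = Add(-702, Mul(-156, Pow(2, Rational(1, 2))))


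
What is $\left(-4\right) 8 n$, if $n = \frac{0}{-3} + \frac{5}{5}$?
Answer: $-32$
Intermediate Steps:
$n = 1$ ($n = 0 \left(- \frac{1}{3}\right) + 5 \cdot \frac{1}{5} = 0 + 1 = 1$)
$\left(-4\right) 8 n = \left(-4\right) 8 \cdot 1 = \left(-32\right) 1 = -32$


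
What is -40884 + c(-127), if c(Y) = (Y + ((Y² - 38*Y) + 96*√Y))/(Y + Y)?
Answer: -40966 - 48*I*√127/127 ≈ -40966.0 - 4.2593*I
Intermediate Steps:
c(Y) = (Y² - 37*Y + 96*√Y)/(2*Y) (c(Y) = (Y + (Y² - 38*Y + 96*√Y))/((2*Y)) = (Y² - 37*Y + 96*√Y)*(1/(2*Y)) = (Y² - 37*Y + 96*√Y)/(2*Y))
-40884 + c(-127) = -40884 + (-37/2 + (½)*(-127) + 48/√(-127)) = -40884 + (-37/2 - 127/2 + 48*(-I*√127/127)) = -40884 + (-37/2 - 127/2 - 48*I*√127/127) = -40884 + (-82 - 48*I*√127/127) = -40966 - 48*I*√127/127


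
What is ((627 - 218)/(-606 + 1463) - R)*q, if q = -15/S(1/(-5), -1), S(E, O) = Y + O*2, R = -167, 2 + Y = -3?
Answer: 307560/857 ≈ 358.88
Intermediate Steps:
Y = -5 (Y = -2 - 3 = -5)
S(E, O) = -5 + 2*O (S(E, O) = -5 + O*2 = -5 + 2*O)
q = 15/7 (q = -15/(-5 + 2*(-1)) = -15/(-5 - 2) = -15/(-7) = -15*(-⅐) = 15/7 ≈ 2.1429)
((627 - 218)/(-606 + 1463) - R)*q = ((627 - 218)/(-606 + 1463) - 1*(-167))*(15/7) = (409/857 + 167)*(15/7) = (143528/857)*(15/7) = 307560/857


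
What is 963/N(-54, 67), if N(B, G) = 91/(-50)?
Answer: -48150/91 ≈ -529.12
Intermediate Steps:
N(B, G) = -91/50 (N(B, G) = 91*(-1/50) = -91/50)
963/N(-54, 67) = 963/(-91/50) = 963*(-50/91) = -48150/91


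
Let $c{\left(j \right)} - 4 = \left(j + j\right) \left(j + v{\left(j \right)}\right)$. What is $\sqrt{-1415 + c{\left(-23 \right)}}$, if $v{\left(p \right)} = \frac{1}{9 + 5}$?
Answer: $\frac{i \sqrt{17458}}{7} \approx 18.876 i$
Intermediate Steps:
$v{\left(p \right)} = \frac{1}{14}$
$c{\left(j \right)} = 4 + 2 j \left(\frac{1}{14} + j\right)$ ($c{\left(j \right)} = 4 + \left(j + j\right) \left(j + \frac{1}{14}\right) = 4 + 2 j \left(\frac{1}{14} + j\right)$)
$\sqrt{-1415 + c{\left(-23 \right)}} = \sqrt{-1415 + \left(4 + 2 \left(-23\right)^{2} + \frac{1}{7} \left(-23\right)\right)} = \sqrt{-1415 + \left(4 + 2 \cdot 529 - \frac{23}{7}\right)} = \sqrt{-1415 + \left(4 + 1058 - \frac{23}{7}\right)} = \sqrt{-1415 + \frac{7411}{7}} = \sqrt{- \frac{2494}{7}} = \frac{i \sqrt{17458}}{7}$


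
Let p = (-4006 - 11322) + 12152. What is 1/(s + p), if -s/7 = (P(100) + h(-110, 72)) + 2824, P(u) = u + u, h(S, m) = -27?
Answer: -1/24155 ≈ -4.1399e-5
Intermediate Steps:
P(u) = 2*u
p = -3176 (p = -15328 + 12152 = -3176)
s = -20979 (s = -7*((2*100 - 27) + 2824) = -7*((200 - 27) + 2824) = -7*(173 + 2824) = -7*2997 = -20979)
1/(s + p) = 1/(-20979 - 3176) = 1/(-24155) = -1/24155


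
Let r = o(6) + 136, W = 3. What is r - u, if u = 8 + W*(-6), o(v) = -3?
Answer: 143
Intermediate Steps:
r = 133 (r = -3 + 136 = 133)
u = -10 (u = 8 + 3*(-6) = 8 - 18 = -10)
r - u = 133 - 1*(-10) = 133 + 10 = 143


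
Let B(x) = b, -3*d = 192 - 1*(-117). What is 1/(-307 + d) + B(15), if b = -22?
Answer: -9021/410 ≈ -22.002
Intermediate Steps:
d = -103 (d = -(192 - 1*(-117))/3 = -(192 + 117)/3 = -⅓*309 = -103)
B(x) = -22
1/(-307 + d) + B(15) = 1/(-307 - 103) - 22 = 1/(-410) - 22 = -1/410 - 22 = -9021/410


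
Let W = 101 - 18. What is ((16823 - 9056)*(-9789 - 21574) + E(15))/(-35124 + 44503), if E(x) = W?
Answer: -243596338/9379 ≈ -25973.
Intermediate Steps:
W = 83
E(x) = 83
((16823 - 9056)*(-9789 - 21574) + E(15))/(-35124 + 44503) = ((16823 - 9056)*(-9789 - 21574) + 83)/(-35124 + 44503) = (7767*(-31363) + 83)/9379 = (-243596421 + 83)*(1/9379) = -243596338*1/9379 = -243596338/9379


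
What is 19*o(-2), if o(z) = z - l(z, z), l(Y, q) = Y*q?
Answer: -114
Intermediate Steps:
o(z) = z - z**2 (o(z) = z - z*z = z - z**2)
19*o(-2) = 19*(-2*(1 - 1*(-2))) = 19*(-2*(1 + 2)) = 19*(-2*3) = 19*(-6) = -114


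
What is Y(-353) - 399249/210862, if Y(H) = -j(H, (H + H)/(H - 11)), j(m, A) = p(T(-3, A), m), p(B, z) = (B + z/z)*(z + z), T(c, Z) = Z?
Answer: 1283419721/618982 ≈ 2073.4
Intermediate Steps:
p(B, z) = 2*z*(1 + B) (p(B, z) = (B + 1)*(2*z) = (1 + B)*(2*z) = 2*z*(1 + B))
j(m, A) = 2*m*(1 + A)
Y(H) = -2*H*(1 + 2*H/(-11 + H)) (Y(H) = -2*H*(1 + (H + H)/(H - 11)) = -2*H*(1 + (2*H)/(-11 + H)) = -2*H*(1 + 2*H/(-11 + H)))
Y(-353) - 399249/210862 = 2*(-353)*(11 - 3*(-353))/(-11 - 353) - 399249/210862 = 2*(-353)*(11 + 1059)/(-364) - 399249*1/210862 = 2*(-353)*(-1/364)*1070 - 12879/6802 = 188855/91 - 12879/6802 = 1283419721/618982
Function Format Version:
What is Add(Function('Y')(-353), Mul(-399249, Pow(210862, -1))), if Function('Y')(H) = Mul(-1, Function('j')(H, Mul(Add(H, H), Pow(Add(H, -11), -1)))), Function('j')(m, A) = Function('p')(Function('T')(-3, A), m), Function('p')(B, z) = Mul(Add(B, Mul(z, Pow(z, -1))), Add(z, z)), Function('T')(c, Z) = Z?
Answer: Rational(1283419721, 618982) ≈ 2073.4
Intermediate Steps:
Function('p')(B, z) = Mul(2, z, Add(1, B)) (Function('p')(B, z) = Mul(Add(B, 1), Mul(2, z)) = Mul(Add(1, B), Mul(2, z)) = Mul(2, z, Add(1, B)))
Function('j')(m, A) = Mul(2, m, Add(1, A))
Function('Y')(H) = Mul(-2, H, Add(1, Mul(2, H, Pow(Add(-11, H), -1)))) (Function('Y')(H) = Mul(-1, Mul(2, H, Add(1, Mul(Add(H, H), Pow(Add(H, -11), -1))))) = Mul(-1, Mul(2, H, Add(1, Mul(Mul(2, H), Pow(Add(-11, H), -1))))) = Mul(-1, Mul(2, H, Add(1, Mul(2, H, Pow(Add(-11, H), -1))))) = Mul(-2, H, Add(1, Mul(2, H, Pow(Add(-11, H), -1)))))
Add(Function('Y')(-353), Mul(-399249, Pow(210862, -1))) = Add(Mul(2, -353, Pow(Add(-11, -353), -1), Add(11, Mul(-3, -353))), Mul(-399249, Pow(210862, -1))) = Add(Mul(2, -353, Pow(-364, -1), Add(11, 1059)), Mul(-399249, Rational(1, 210862))) = Add(Mul(2, -353, Rational(-1, 364), 1070), Rational(-12879, 6802)) = Add(Rational(188855, 91), Rational(-12879, 6802)) = Rational(1283419721, 618982)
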